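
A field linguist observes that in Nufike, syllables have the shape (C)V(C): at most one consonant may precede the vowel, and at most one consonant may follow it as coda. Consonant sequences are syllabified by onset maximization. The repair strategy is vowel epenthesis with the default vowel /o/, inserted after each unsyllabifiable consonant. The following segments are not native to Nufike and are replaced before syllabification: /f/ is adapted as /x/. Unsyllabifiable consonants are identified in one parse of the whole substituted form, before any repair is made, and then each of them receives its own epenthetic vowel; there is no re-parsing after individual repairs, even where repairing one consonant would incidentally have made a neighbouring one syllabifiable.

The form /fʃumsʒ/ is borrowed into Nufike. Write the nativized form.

xoʃumsoʒo

Substitution: /f/ → /x/, giving /xʃumsʒ/.
Syllabifying with onset maximization leaves /x/, /s/, /ʒ/ stranded (at most one coda consonant is licensed; onsets are limited to one consonant).
Epenthesis after each stranded consonant: /x/ → /xo/, /s/ → /so/, /ʒ/ → /ʒo/.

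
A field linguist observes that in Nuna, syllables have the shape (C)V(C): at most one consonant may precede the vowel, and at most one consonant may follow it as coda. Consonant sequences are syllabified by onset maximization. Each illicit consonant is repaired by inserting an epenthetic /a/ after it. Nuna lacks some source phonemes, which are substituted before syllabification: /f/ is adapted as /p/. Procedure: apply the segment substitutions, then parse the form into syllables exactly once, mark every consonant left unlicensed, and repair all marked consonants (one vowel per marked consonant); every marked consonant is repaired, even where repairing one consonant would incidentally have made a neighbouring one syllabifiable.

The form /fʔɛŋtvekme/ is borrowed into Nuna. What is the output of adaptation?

paʔɛŋtavekme

Substitution: /f/ → /p/, giving /pʔɛŋtvekme/.
Under (C)V(C), the unsyllabifiable consonants are /p/, /t/ (at most one coda consonant is licensed; onsets are limited to one consonant).
Inserting the epenthetic vowel yields /p/ → /pa/, /t/ → /ta/.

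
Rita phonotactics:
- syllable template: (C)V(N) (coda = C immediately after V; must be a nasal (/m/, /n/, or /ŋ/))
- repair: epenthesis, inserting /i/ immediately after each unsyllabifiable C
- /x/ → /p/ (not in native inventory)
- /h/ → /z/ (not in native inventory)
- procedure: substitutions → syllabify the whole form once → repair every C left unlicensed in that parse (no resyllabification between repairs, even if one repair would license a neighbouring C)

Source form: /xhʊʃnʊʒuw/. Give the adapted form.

pizʊʃinʊʒuwi

Substitution: /x/ → /p/, /h/ → /z/, giving /pzʊʃnʊʒuw/.
Syllabifying with onset maximization leaves /p/, /ʃ/, /w/ stranded (only a nasal (/m/, /n/, or /ŋ/) is licensed in coda position; onsets are limited to one consonant).
Each unlicensed consonant becomes the onset of a new syllable: /p/ → /pi/, /ʃ/ → /ʃi/, /w/ → /wi/.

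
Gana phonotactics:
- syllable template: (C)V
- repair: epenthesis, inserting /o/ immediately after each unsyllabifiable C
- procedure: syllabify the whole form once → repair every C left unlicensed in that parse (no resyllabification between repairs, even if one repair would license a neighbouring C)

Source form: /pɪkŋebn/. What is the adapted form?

Syllabifying with onset maximization leaves /k/, /b/, /n/ stranded (no codas are permitted; onsets are limited to one consonant).
Epenthesis after each stranded consonant: /k/ → /ko/, /b/ → /bo/, /n/ → /no/.

pɪkoŋebono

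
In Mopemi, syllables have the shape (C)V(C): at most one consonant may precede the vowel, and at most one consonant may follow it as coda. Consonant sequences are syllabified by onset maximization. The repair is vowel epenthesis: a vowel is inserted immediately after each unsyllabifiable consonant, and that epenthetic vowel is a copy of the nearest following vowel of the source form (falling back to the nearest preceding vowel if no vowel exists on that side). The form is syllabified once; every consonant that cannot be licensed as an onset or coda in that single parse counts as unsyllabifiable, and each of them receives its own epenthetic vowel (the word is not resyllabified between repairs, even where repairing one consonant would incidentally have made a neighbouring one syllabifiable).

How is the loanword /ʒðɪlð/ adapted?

ʒɪðɪlðɪ

Under (C)V(C), the unsyllabifiable consonants are /ʒ/, /ð/ (at most one coda consonant is licensed; onsets are limited to one consonant).
Inserting the epenthetic vowel yields /ʒ/ → /ʒɪ/, /ð/ → /ðɪ/.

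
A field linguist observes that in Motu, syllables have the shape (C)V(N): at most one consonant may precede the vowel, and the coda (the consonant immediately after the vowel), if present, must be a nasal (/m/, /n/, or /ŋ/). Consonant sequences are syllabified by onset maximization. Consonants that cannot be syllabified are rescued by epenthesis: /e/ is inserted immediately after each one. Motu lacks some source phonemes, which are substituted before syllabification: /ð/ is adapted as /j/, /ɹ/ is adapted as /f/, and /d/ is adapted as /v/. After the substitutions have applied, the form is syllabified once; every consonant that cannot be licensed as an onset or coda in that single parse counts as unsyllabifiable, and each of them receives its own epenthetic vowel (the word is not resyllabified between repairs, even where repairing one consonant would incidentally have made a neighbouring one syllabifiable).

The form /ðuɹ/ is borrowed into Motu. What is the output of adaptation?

jufe

Substitution: /ð/ → /j/, /ɹ/ → /f/, giving /juf/.
The consonants /f/ cannot be parsed into a legal (C)V(N) syllable (only a nasal (/m/, /n/, or /ŋ/) is licensed in coda position; onsets are limited to one consonant).
Each unlicensed consonant becomes the onset of a new syllable: /f/ → /fe/.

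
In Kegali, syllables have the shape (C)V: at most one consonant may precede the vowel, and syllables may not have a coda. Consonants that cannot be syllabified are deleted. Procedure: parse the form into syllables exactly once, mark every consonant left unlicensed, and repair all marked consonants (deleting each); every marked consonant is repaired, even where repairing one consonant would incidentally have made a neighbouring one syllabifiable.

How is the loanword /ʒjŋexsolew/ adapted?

ŋesole

Under (C)V, the unsyllabifiable consonants are /ʒ/, /j/, /x/, /w/ (no codas are permitted; onsets are limited to one consonant).
Deletion applies to /ʒ/, /j/, /x/, /w/.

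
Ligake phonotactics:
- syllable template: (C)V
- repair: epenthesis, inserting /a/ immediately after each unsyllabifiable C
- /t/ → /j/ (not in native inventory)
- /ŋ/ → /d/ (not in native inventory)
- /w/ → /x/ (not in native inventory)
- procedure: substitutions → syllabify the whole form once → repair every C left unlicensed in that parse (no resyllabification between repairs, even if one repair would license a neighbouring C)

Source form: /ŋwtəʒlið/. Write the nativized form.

Substitution: /ŋ/ → /d/, /w/ → /x/, /t/ → /j/, giving /dxjəʒlið/.
The consonants /d/, /x/, /ʒ/, /ð/ cannot be parsed into a legal (C)V syllable (no codas are permitted; onsets are limited to one consonant).
Inserting the epenthetic vowel yields /d/ → /da/, /x/ → /xa/, /ʒ/ → /ʒa/, /ð/ → /ða/.

daxajəʒaliða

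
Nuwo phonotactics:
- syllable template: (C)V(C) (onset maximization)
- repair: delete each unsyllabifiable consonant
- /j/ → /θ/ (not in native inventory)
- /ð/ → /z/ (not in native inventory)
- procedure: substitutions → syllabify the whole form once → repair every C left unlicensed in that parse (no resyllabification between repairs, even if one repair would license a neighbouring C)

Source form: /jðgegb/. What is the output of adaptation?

geg

Substitution: /j/ → /θ/, /ð/ → /z/, giving /θzgegb/.
The consonants /θ/, /z/, /b/ cannot be parsed into a legal (C)V(C) syllable (at most one coda consonant is licensed; onsets are limited to one consonant).
Deletion applies to /θ/, /z/, /b/.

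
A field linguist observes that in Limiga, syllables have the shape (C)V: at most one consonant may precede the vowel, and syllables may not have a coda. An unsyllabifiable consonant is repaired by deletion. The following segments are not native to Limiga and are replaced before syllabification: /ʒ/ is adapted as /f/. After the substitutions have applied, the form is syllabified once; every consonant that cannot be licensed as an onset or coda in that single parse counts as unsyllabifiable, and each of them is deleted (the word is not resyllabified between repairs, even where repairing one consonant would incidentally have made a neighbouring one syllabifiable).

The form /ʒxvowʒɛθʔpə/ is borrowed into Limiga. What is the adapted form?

vofɛpə

Substitution: /ʒ/ → /f/, giving /fxvowfɛθʔpə/.
Syllabifying with onset maximization leaves /f/, /x/, /w/, /θ/, /ʔ/ stranded (no codas are permitted; onsets are limited to one consonant).
Each unlicensed consonant is deleted: /f/, /x/, /w/, /θ/, /ʔ/.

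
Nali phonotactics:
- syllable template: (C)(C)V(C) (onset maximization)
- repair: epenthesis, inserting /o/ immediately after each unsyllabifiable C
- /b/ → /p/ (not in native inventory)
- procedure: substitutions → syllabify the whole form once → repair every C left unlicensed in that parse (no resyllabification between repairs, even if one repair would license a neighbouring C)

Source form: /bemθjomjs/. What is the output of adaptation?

Substitution: /b/ → /p/, giving /pemθjomjs/.
Syllabifying with onset maximization leaves /j/, /s/ stranded (at most one coda consonant is licensed; onsets may contain at most 2 consonants).
Inserting the epenthetic vowel yields /j/ → /jo/, /s/ → /so/.

pemθjomjoso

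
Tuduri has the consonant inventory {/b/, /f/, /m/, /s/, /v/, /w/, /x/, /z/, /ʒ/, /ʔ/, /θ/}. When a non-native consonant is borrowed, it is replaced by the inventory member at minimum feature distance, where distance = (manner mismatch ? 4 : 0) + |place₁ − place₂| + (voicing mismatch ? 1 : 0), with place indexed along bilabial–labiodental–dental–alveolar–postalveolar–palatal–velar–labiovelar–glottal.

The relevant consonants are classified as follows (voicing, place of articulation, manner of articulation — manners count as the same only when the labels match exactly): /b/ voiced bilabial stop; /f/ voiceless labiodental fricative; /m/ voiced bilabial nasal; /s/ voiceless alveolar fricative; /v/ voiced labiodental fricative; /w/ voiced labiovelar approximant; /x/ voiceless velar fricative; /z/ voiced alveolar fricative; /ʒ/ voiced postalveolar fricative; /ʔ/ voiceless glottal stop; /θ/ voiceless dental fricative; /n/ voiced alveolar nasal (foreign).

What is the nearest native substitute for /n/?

/m/ is closest: same manner (nasal), place distance 3 (alveolar→bilabial), same voicing; total 3. Next closest is /z/ at distance 4.

m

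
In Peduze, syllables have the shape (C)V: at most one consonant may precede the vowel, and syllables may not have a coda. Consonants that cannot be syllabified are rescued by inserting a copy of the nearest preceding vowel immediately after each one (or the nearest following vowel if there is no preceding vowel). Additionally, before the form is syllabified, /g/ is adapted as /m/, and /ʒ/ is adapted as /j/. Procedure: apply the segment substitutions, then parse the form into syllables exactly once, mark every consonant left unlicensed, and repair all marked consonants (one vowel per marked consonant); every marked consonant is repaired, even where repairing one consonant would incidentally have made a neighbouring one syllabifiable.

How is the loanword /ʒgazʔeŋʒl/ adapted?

jamazaʔeŋejele

Substitution: /ʒ/ → /j/, /g/ → /m/, giving /jmazʔeŋjl/.
Under (C)V, the unsyllabifiable consonants are /j/, /z/, /ŋ/, /j/, /l/ (no codas are permitted; onsets are limited to one consonant).
Inserting the epenthetic vowel yields /j/ → /ja/, /z/ → /za/, /ŋ/ → /ŋe/, /j/ → /je/, /l/ → /le/.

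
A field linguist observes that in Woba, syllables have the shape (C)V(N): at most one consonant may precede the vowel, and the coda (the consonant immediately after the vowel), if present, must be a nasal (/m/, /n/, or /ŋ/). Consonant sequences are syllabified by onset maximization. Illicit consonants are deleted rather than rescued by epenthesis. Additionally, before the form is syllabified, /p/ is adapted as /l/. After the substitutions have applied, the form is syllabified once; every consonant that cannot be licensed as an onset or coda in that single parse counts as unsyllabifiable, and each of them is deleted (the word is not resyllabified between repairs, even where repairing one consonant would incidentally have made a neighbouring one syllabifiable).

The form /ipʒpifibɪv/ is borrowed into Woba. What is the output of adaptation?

Substitution: /p/ → /l/, giving /ilʒlifibɪv/.
Syllabifying with onset maximization leaves /l/, /ʒ/, /v/ stranded (only a nasal (/m/, /n/, or /ŋ/) is licensed in coda position; onsets are limited to one consonant).
Each unlicensed consonant is deleted: /l/, /ʒ/, /v/.

ilifibɪ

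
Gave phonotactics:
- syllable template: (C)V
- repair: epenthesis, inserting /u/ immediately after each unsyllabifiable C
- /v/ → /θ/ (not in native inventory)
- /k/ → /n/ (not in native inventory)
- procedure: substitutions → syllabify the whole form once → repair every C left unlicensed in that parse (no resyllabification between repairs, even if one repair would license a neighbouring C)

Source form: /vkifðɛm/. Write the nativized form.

Substitution: /v/ → /θ/, /k/ → /n/, giving /θnifðɛm/.
The consonants /θ/, /f/, /m/ cannot be parsed into a legal (C)V syllable (no codas are permitted; onsets are limited to one consonant).
Inserting the epenthetic vowel yields /θ/ → /θu/, /f/ → /fu/, /m/ → /mu/.

θunifuðɛmu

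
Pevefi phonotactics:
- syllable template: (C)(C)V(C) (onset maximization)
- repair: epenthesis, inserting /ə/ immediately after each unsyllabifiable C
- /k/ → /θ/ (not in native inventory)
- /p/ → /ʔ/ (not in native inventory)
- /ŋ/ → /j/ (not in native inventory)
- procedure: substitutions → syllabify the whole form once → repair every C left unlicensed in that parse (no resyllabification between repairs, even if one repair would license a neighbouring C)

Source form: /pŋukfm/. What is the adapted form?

ʔjuθfəmə

Substitution: /p/ → /ʔ/, /ŋ/ → /j/, /k/ → /θ/, giving /ʔjuθfm/.
Under (C)(C)V(C), the unsyllabifiable consonants are /f/, /m/ (at most one coda consonant is licensed; onsets may contain at most 2 consonants).
Epenthesis after each stranded consonant: /f/ → /fə/, /m/ → /mə/.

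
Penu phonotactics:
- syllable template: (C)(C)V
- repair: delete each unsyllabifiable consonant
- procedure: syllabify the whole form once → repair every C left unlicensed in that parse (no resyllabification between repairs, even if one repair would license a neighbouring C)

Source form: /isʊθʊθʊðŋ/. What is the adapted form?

Under (C)(C)V, the unsyllabifiable consonants are /ð/, /ŋ/ (no codas are permitted; onsets may contain at most 2 consonants).
Deleting the stranded consonants removes /ð/, /ŋ/.

isʊθʊθʊ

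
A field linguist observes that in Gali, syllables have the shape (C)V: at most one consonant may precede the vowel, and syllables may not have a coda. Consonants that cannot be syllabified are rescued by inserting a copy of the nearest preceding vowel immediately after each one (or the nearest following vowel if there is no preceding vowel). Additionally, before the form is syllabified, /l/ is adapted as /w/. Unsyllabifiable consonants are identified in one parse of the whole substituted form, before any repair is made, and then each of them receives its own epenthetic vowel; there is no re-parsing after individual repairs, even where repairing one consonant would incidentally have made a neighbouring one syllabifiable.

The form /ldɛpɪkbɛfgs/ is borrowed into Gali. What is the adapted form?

Substitution: /l/ → /w/, giving /wdɛpɪkbɛfgs/.
Syllabifying with onset maximization leaves /w/, /k/, /f/, /g/, /s/ stranded (no codas are permitted; onsets are limited to one consonant).
Epenthesis after each stranded consonant: /w/ → /wɛ/, /k/ → /kɪ/, /f/ → /fɛ/, /g/ → /gɛ/, /s/ → /sɛ/.

wɛdɛpɪkɪbɛfɛgɛsɛ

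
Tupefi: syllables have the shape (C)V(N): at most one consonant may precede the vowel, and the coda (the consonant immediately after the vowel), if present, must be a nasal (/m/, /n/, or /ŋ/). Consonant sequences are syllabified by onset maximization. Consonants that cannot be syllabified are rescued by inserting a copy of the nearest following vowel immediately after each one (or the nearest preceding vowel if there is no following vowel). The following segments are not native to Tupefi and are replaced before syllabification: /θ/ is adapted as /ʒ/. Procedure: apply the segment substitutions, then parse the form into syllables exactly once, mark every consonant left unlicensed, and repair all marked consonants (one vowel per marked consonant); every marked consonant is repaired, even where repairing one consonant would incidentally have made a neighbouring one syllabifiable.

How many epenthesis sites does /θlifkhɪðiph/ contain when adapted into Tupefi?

After substitution the input is /ʒlifkhɪðiph/.
The unsyllabifiable consonants are /ʒ/, /f/, /k/, /p/, /h/; each receives one epenthetic vowel.

5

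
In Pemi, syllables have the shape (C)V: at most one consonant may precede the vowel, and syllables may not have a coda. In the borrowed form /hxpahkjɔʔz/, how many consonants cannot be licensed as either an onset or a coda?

6

Syllabifying with onset maximization leaves /h/, /x/, /h/, /k/, /ʔ/, /z/ stranded (no codas are permitted; onsets are limited to one consonant).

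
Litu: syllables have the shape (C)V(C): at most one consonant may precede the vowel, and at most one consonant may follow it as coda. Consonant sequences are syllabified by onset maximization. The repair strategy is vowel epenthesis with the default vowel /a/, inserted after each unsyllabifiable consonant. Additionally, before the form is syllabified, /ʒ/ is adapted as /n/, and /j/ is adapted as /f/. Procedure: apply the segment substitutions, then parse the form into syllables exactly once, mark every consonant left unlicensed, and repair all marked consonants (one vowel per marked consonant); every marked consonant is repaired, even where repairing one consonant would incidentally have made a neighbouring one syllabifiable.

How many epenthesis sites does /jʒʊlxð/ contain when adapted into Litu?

After substitution the input is /fnʊlxð/.
The unsyllabifiable consonants are /f/, /x/, /ð/; each receives one epenthetic vowel.

3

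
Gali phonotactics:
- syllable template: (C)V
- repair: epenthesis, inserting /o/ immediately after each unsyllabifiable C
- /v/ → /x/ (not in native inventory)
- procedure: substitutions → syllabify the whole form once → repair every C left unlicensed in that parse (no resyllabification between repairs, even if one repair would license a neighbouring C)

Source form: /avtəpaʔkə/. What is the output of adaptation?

Substitution: /v/ → /x/, giving /axtəpaʔkə/.
Syllabifying with onset maximization leaves /x/, /ʔ/ stranded (no codas are permitted; onsets are limited to one consonant).
Each unlicensed consonant becomes the onset of a new syllable: /x/ → /xo/, /ʔ/ → /ʔo/.

axotəpaʔokə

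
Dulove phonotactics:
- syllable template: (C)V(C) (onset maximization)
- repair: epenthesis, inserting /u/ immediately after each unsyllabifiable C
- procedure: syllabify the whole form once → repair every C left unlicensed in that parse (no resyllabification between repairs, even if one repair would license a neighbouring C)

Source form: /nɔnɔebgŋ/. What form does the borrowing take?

nɔnɔebguŋu

Syllabifying with onset maximization leaves /g/, /ŋ/ stranded (at most one coda consonant is licensed; onsets are limited to one consonant).
Epenthesis after each stranded consonant: /g/ → /gu/, /ŋ/ → /ŋu/.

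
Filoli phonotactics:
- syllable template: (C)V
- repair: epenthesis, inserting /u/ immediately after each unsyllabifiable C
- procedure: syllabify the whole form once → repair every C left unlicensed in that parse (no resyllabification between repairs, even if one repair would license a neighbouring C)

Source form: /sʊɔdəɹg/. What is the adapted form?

sʊɔdəɹugu

Under (C)V, the unsyllabifiable consonants are /ɹ/, /g/ (no codas are permitted; onsets are limited to one consonant).
Each unlicensed consonant becomes the onset of a new syllable: /ɹ/ → /ɹu/, /g/ → /gu/.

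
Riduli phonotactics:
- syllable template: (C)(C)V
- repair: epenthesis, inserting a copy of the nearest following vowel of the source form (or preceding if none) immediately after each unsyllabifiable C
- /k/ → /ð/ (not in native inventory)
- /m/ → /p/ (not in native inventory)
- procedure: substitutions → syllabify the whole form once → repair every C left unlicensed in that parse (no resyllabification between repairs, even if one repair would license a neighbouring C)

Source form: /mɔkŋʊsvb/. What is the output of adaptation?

pɔðŋʊsʊvʊbʊ

Substitution: /m/ → /p/, /k/ → /ð/, giving /pɔðŋʊsvb/.
Under (C)(C)V, the unsyllabifiable consonants are /s/, /v/, /b/ (no codas are permitted; onsets may contain at most 2 consonants).
Each unlicensed consonant becomes the onset of a new syllable: /s/ → /sʊ/, /v/ → /vʊ/, /b/ → /bʊ/.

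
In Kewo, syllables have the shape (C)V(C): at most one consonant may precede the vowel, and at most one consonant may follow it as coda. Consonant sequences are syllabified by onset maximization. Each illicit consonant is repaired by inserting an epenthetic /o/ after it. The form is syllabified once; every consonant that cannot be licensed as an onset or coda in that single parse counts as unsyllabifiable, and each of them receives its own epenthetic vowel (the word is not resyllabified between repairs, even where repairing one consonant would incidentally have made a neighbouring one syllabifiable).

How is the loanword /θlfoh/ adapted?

θolofoh

Syllabifying with onset maximization leaves /θ/, /l/ stranded (at most one coda consonant is licensed; onsets are limited to one consonant).
Each unlicensed consonant becomes the onset of a new syllable: /θ/ → /θo/, /l/ → /lo/.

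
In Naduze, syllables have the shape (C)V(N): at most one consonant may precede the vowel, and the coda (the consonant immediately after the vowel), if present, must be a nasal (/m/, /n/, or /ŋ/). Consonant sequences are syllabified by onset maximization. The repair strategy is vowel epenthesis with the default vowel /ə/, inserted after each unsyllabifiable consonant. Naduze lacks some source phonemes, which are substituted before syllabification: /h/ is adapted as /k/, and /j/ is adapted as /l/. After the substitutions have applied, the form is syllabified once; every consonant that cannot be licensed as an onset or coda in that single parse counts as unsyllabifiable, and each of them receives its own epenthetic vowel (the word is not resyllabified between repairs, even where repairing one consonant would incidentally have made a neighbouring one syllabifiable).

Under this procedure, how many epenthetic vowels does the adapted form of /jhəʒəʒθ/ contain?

3

After substitution the input is /lkəʒəʒθ/.
The unsyllabifiable consonants are /l/, /ʒ/, /θ/; each receives one epenthetic vowel.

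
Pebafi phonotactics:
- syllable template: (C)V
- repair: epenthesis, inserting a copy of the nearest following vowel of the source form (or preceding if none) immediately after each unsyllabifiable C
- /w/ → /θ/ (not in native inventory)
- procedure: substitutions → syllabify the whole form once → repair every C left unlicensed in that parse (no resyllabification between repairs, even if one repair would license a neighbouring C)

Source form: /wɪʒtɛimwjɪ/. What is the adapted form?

Substitution: /w/ → /θ/, giving /θɪʒtɛimθjɪ/.
Syllabifying with onset maximization leaves /ʒ/, /m/, /θ/ stranded (no codas are permitted; onsets are limited to one consonant).
Each unlicensed consonant becomes the onset of a new syllable: /ʒ/ → /ʒɛ/, /m/ → /mɪ/, /θ/ → /θɪ/.

θɪʒɛtɛimɪθɪjɪ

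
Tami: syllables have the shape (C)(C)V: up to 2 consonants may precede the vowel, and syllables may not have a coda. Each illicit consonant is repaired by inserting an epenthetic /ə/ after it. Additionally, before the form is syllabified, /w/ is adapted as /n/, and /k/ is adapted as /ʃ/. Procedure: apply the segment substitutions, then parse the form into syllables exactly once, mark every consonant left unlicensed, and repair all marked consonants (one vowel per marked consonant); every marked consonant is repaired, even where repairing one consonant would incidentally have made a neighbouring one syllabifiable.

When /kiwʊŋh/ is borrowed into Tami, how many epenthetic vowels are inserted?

2

After substitution the input is /ʃinʊŋh/.
The unsyllabifiable consonants are /ŋ/, /h/; each receives one epenthetic vowel.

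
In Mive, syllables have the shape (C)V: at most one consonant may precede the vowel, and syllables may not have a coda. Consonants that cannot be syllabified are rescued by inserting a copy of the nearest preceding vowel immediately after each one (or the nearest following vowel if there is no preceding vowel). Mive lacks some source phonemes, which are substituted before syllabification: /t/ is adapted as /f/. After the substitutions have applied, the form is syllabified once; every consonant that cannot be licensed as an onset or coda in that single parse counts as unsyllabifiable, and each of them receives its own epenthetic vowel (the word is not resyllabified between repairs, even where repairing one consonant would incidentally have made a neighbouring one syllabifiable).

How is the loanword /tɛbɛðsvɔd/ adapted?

Substitution: /t/ → /f/, giving /fɛbɛðsvɔd/.
Syllabifying with onset maximization leaves /ð/, /s/, /d/ stranded (no codas are permitted; onsets are limited to one consonant).
Each unlicensed consonant becomes the onset of a new syllable: /ð/ → /ðɛ/, /s/ → /sɛ/, /d/ → /dɔ/.

fɛbɛðɛsɛvɔdɔ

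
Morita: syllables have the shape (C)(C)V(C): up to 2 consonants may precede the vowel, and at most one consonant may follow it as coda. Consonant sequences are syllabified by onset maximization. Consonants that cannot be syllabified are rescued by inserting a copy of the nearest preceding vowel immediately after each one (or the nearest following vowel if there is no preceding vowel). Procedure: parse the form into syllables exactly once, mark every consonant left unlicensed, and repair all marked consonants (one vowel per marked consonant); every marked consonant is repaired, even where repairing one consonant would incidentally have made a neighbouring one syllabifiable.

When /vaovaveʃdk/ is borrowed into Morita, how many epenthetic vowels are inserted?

2

The unsyllabifiable consonants are /d/, /k/; each receives one epenthetic vowel.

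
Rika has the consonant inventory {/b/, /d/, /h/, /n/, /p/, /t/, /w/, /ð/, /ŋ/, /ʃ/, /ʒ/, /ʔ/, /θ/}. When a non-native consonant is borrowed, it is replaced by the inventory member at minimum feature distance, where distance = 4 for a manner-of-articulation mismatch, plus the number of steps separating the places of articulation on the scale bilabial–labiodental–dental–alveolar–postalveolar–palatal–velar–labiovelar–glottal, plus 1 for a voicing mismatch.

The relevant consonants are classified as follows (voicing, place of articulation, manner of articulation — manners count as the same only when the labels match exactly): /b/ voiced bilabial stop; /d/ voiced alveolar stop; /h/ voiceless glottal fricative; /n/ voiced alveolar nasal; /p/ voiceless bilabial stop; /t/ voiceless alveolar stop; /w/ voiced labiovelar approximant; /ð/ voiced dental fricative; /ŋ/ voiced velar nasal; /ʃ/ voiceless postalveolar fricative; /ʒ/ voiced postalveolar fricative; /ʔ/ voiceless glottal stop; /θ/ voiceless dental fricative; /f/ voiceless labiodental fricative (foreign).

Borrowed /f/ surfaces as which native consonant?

/θ/ is closest: same manner (fricative), place distance 1 (labiodental→dental), same voicing; total 1. Next closest is /ð/ at distance 2.

θ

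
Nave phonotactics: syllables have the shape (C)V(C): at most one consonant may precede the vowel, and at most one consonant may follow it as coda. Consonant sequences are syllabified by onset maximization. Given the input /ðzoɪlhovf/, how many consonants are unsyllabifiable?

Under (C)V(C), the unsyllabifiable consonants are /ð/, /f/ (at most one coda consonant is licensed; onsets are limited to one consonant).

2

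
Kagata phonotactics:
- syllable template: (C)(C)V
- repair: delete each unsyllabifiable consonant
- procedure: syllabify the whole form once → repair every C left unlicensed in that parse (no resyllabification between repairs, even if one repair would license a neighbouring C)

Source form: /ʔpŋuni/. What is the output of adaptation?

pŋuni

Under (C)(C)V, the unsyllabifiable consonants are /ʔ/ (no codas are permitted; onsets may contain at most 2 consonants).
Deletion applies to /ʔ/.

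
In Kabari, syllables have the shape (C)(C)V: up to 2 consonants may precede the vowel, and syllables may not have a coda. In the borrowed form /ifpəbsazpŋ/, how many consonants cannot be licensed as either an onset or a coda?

Syllabifying with onset maximization leaves /z/, /p/, /ŋ/ stranded (no codas are permitted; onsets may contain at most 2 consonants).

3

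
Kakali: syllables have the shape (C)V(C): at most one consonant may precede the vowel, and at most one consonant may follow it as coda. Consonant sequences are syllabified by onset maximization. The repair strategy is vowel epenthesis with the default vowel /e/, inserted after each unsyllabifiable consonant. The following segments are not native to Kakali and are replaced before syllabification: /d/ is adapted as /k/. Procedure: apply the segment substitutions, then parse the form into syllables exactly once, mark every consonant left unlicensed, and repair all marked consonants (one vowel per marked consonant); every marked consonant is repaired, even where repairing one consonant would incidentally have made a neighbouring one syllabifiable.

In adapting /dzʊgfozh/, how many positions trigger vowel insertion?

2

After substitution the input is /kzʊgfozh/.
The unsyllabifiable consonants are /k/, /h/; each receives one epenthetic vowel.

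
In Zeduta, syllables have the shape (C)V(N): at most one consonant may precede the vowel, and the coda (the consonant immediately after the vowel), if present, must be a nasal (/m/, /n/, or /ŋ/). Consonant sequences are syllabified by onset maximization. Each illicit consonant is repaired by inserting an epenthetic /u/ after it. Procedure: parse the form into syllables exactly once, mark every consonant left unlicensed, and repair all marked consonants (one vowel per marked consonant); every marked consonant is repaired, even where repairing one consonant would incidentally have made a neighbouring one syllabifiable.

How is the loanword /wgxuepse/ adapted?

The consonants /w/, /g/, /p/ cannot be parsed into a legal (C)V(N) syllable (only a nasal (/m/, /n/, or /ŋ/) is licensed in coda position; onsets are limited to one consonant).
Inserting the epenthetic vowel yields /w/ → /wu/, /g/ → /gu/, /p/ → /pu/.

wuguxuepuse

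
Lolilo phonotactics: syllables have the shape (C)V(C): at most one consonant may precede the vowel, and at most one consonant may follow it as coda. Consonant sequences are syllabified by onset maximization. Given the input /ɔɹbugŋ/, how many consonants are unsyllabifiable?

1

Under (C)V(C), the unsyllabifiable consonants are /ŋ/ (at most one coda consonant is licensed; onsets are limited to one consonant).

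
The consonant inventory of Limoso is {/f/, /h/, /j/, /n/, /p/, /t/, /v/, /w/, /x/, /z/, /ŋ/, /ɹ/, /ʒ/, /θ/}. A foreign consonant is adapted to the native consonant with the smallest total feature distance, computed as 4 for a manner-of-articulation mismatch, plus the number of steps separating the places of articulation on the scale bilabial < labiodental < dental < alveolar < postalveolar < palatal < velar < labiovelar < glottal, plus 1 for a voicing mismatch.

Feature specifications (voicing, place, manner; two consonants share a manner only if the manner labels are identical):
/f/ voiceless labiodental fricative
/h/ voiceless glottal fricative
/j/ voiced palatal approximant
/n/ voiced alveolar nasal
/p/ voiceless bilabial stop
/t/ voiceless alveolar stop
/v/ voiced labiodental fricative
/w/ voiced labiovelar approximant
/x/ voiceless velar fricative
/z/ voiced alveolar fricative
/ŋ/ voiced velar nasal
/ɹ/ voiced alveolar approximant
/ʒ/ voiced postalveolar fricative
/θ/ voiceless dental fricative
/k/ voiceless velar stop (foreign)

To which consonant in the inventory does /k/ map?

/t/ is closest: same manner (stop), place distance 3 (velar→alveolar), same voicing; total 3. Next closest is /x/ at distance 4.

t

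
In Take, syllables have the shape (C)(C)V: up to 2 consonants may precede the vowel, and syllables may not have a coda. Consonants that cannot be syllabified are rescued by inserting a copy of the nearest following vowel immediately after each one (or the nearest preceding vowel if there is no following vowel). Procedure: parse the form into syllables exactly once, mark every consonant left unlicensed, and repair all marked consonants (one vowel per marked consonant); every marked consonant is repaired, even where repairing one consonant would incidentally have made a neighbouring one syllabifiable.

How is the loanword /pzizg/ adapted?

pzizigi

Syllabifying with onset maximization leaves /z/, /g/ stranded (no codas are permitted; onsets may contain at most 2 consonants).
Epenthesis after each stranded consonant: /z/ → /zi/, /g/ → /gi/.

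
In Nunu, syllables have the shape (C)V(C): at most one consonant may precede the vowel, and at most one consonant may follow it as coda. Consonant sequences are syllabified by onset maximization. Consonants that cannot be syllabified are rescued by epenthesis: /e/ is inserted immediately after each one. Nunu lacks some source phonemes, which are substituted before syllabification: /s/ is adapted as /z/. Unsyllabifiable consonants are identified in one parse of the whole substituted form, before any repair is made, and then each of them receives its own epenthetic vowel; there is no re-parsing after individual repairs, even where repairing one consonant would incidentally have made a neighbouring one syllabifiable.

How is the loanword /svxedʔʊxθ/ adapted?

zevexedʔʊxθe

Substitution: /s/ → /z/, giving /zvxedʔʊxθ/.
The consonants /z/, /v/, /θ/ cannot be parsed into a legal (C)V(C) syllable (at most one coda consonant is licensed; onsets are limited to one consonant).
Epenthesis after each stranded consonant: /z/ → /ze/, /v/ → /ve/, /θ/ → /θe/.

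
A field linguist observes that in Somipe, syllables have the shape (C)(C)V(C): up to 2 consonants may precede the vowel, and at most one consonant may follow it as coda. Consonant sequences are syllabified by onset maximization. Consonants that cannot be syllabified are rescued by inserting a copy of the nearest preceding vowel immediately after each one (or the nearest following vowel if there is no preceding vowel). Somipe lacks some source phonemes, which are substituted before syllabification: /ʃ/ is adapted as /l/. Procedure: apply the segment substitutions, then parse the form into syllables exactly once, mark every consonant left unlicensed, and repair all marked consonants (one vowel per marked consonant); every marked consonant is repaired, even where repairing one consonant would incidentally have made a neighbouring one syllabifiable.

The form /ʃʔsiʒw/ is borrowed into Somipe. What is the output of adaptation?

liʔsiʒwi

Substitution: /ʃ/ → /l/, giving /lʔsiʒw/.
Under (C)(C)V(C), the unsyllabifiable consonants are /l/, /w/ (at most one coda consonant is licensed; onsets may contain at most 2 consonants).
Each unlicensed consonant becomes the onset of a new syllable: /l/ → /li/, /w/ → /wi/.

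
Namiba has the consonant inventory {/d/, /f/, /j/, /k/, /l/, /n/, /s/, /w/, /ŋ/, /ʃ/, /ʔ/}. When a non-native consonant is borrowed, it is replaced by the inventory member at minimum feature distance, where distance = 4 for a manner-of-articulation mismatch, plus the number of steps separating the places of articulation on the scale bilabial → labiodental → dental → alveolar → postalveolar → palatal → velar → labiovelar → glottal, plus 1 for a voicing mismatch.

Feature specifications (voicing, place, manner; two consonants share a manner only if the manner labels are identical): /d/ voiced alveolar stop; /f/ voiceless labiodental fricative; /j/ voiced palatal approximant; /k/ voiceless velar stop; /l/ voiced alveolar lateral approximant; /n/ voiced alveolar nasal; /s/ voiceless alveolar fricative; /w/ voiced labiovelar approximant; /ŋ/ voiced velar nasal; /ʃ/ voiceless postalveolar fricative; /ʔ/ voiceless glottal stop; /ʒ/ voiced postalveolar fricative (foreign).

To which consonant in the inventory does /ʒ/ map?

ʃ

/ʃ/ is closest: same manner (fricative), place distance 0 (postalveolar→postalveolar), voicing differs (+1); total 1. Next closest is /s/ at distance 2.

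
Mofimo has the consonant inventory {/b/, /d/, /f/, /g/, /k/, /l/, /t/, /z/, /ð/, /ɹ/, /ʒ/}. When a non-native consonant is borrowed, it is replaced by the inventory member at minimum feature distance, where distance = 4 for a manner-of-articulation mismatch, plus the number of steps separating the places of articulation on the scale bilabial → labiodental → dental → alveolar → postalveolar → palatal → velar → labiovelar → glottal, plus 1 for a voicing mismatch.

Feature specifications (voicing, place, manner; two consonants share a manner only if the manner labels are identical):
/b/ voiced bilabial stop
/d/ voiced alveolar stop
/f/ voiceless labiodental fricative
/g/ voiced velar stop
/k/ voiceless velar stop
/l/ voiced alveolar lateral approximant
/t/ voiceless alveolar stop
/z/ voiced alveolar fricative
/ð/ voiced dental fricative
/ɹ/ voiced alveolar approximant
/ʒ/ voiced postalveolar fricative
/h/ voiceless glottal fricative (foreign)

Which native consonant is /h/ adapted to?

ʒ

/ʒ/ is closest: same manner (fricative), place distance 4 (glottal→postalveolar), voicing differs (+1); total 5. Next closest is /k/ at distance 6.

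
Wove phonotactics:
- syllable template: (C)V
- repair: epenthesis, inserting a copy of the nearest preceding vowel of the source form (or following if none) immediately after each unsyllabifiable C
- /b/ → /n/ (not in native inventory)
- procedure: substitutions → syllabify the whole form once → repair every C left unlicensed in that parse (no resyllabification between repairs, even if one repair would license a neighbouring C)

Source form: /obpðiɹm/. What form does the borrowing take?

Substitution: /b/ → /n/, giving /onpðiɹm/.
Under (C)V, the unsyllabifiable consonants are /n/, /p/, /ɹ/, /m/ (no codas are permitted; onsets are limited to one consonant).
Each unlicensed consonant becomes the onset of a new syllable: /n/ → /no/, /p/ → /po/, /ɹ/ → /ɹi/, /m/ → /mi/.

onopoðiɹimi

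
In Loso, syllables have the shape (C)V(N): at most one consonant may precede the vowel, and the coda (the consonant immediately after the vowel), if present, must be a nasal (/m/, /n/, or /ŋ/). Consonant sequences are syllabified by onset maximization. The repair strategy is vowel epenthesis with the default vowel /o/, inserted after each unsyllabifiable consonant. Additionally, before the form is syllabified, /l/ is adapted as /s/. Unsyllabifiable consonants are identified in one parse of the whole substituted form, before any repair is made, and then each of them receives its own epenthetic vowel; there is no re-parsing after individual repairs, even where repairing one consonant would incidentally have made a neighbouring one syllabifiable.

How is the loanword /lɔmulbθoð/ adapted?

Substitution: /l/ → /s/, giving /sɔmusbθoð/.
Under (C)V(N), the unsyllabifiable consonants are /s/, /b/, /ð/ (only a nasal (/m/, /n/, or /ŋ/) is licensed in coda position; onsets are limited to one consonant).
Each unlicensed consonant becomes the onset of a new syllable: /s/ → /so/, /b/ → /bo/, /ð/ → /ðo/.

sɔmusoboθoðo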